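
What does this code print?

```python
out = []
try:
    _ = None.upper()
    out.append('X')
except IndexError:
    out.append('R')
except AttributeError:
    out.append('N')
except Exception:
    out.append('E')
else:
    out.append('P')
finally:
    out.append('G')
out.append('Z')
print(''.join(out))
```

Execution trace: 'N' (except AttributeError) → 'G' (finally) → 'Z' (after the try/except). Output: NGZ

Answer: NGZ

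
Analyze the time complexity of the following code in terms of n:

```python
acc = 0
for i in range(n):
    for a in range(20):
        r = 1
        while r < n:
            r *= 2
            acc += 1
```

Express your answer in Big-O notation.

Each loop level contributes: n × 1 × log n. Multiplying the contributions gives O(n log n).

Answer: O(n log n)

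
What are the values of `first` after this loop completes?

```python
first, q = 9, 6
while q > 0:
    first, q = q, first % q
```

GCD of 9 and 6
`first` takes the values: 9 → 6 → 3

Answer: 3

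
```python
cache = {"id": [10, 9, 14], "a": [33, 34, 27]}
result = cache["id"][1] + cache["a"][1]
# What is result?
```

Trace:
`cache = {"id": [10, 9, 14], "a": [33, 34, 27]}` → cache = {'id': [10, 9, 14], 'a': [33, 34, 27]}
`result = cache["id"][1] + cache["a"][1]` → result = 43
So result = 43

Answer: 43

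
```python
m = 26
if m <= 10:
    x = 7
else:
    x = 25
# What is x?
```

Trace:
`m = 26` → m = 26
`if m <= 10: ...` → m <= 10 is False, take else branch → x = 25
So x = 25

Answer: 25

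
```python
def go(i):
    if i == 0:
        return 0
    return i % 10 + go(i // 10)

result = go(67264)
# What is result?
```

Sum of digits of 67264: 4 + 6 + 2 + 7 + 6 = 25

Answer: 25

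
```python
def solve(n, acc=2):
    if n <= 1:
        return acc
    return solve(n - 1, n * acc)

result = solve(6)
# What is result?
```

Accumulator trace (n, acc): (6, 2) -> (5, 12) -> (4, 60) -> (3, 240) -> (2, 720) -> (1, 1440) -> return 1440

Answer: 1440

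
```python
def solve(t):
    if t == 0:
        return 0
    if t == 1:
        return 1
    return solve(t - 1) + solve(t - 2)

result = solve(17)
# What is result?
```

Build up from base cases: solve(0)=0, solve(1)=1, solve(2)=1, solve(3)=2, solve(4)=3, solve(5)=5, solve(6)=8, ..., solve(17)=1597

Answer: 1597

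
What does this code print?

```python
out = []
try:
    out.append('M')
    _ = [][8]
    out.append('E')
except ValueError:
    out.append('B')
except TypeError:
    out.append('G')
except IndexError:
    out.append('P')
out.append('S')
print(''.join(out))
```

Execution trace: 'M' (try body) → 'P' (except IndexError) → 'S' (after the try/except). Output: MPS

Answer: MPS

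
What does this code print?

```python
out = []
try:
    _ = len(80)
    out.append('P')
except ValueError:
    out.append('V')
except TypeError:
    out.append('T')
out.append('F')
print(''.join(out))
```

Execution trace: 'T' (except TypeError) → 'F' (after the try/except). Output: TF

Answer: TF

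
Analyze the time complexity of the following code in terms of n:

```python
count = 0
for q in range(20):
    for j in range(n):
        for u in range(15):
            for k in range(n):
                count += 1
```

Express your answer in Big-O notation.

Each loop level contributes: 1 × n × 1 × n. Multiplying the contributions gives O(n^2).

Answer: O(n^2)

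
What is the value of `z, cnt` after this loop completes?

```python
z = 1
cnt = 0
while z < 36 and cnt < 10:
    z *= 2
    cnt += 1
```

Double until >= 36 or 10 iterations
`z, cnt` takes the values: (1, 0) → (2, 0) → (2, 1) → (4, 1) → (4, 2) → (8, 2) → (8, 3) → (16, 3) → (16, 4) → (32, 4) → (32, 5) → (64, 5) → (64, 6)

Answer: 64, 6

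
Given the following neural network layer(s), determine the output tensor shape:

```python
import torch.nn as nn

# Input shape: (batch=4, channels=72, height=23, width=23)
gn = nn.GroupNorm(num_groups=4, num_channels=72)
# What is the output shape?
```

Input: (4, 72, 23, 23) -> Output: (4, 72, 23, 23)

Answer: (4, 72, 23, 23)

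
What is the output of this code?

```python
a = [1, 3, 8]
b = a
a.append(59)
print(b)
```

Key concept: basic list aliasing.
Step by step:
`a = [1, 3, 8]` → a = [1, 3, 8]
`b = a` → b = [1, 3, 8] (same object as a)
`a.append(59)` → a = [1, 3, 8, 59] (same object as b); b = [1, 3, 8, 59] (same object as a)
`print(b)` → prints [1, 3, 8, 59]

Answer: [1, 3, 8, 59]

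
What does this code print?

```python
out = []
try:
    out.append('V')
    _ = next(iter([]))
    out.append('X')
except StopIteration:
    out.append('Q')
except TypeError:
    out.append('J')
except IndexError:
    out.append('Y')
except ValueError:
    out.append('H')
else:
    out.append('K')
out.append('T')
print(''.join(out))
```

Execution trace: 'V' (try body) → 'Q' (except StopIteration) → 'T' (after the try/except). Output: VQT

Answer: VQT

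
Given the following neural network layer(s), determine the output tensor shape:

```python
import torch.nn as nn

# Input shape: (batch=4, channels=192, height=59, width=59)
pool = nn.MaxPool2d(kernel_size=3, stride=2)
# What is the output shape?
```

Input: (4, 192, 59, 59) -> Output: (4, 192, 29, 29)

Answer: (4, 192, 29, 29)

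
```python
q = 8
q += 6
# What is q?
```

Trace:
`q = 8` → q = 8
`q += 6` → q = 14
So q = 14

Answer: 14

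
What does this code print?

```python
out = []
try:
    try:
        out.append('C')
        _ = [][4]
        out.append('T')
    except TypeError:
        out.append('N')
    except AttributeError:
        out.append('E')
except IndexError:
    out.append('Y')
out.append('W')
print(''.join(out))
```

Execution trace: 'C' (inner try body) → 'Y' (outer except IndexError) → 'W' (after the try/except). Output: CYW

Answer: CYW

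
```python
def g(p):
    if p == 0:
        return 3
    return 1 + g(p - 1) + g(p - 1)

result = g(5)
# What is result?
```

g(p) = 1 + 2·g(p-1), g(0)=3. Closed form: (3+1)·2^5 - 1 = 127.

Answer: 127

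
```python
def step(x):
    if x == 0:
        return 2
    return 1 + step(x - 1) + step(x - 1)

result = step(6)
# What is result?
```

step(x) = 1 + 2·step(x-1), step(0)=2. Closed form: (2+1)·2^6 - 1 = 191.

Answer: 191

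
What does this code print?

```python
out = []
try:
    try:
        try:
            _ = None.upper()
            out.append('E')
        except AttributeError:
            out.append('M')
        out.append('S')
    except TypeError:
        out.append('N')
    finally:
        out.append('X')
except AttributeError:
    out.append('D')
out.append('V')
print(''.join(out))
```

Execution trace: 'M' (inner except AttributeError) → 'S' (try body, no exception) → 'X' (finally) → 'V' (after the try/except). Output: MSXV

Answer: MSXV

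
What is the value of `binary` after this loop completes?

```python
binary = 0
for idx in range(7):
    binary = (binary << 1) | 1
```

Build 7 consecutive 1-bits: 0b1111111
`binary` takes the values: 0 → 1 → 3 → 7 → 15 → 31 → 63 → 127

Answer: 127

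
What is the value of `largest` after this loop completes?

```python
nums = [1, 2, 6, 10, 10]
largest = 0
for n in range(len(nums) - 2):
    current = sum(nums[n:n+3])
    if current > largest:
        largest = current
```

Max sum of 3-element window in [1, 2, 6, 10, 10]
`largest` takes the values: 0 → 9 → 18 → 26

Answer: 26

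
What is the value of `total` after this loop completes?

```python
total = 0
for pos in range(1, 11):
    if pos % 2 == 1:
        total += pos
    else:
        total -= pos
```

Add odd, subtract even
`total` takes the values: 0 → 1 → -1 → 2 → -2 → 3 → -3 → 4 → -4 → 5 → -5

Answer: -5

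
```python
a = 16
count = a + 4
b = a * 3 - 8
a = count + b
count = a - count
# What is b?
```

Trace:
`a = 16` → a = 16
`count = a + 4` → count = 20
`b = a * 3 - 8` → b = 40
`a = count + b` → a = 60
`count = a - count` → count = 40
So b = 40

Answer: 40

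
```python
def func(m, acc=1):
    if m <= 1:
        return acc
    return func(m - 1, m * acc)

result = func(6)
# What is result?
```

Accumulator trace (n, acc): (6, 1) -> (5, 6) -> (4, 30) -> (3, 120) -> (2, 360) -> (1, 720) -> return 720

Answer: 720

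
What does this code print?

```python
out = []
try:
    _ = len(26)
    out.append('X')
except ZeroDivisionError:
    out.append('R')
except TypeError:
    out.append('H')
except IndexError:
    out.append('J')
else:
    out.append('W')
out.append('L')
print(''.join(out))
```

Execution trace: 'H' (except TypeError) → 'L' (after the try/except). Output: HL

Answer: HL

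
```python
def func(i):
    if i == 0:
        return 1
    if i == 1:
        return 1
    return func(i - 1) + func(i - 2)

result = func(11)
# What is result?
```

Build up from base cases: func(0)=1, func(1)=1, func(2)=2, func(3)=3, func(4)=5, func(5)=8, func(6)=13, ..., func(11)=144

Answer: 144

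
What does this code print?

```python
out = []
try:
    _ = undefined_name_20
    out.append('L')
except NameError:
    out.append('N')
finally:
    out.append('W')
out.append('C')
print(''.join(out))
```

Execution trace: 'N' (except NameError) → 'W' (finally) → 'C' (after the try/except). Output: NWC

Answer: NWC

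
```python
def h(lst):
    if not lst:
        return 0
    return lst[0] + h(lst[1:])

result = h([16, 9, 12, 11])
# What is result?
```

16 + 9 + 12 + 11 + 0 = 48

Answer: 48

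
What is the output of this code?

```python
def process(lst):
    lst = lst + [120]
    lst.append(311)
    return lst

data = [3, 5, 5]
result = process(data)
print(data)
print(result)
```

Key concept: rebinding parameter vs mutation.
Step by step:
`data = [3, 5, 5]` → data = [3, 5, 5]
`result = process(data)` → result = [3, 5, 5, 120, 311]
`print(data)` → prints [3, 5, 5]
`print(result)` → prints [3, 5, 5, 120, 311]

Answer:
[3, 5, 5]
[3, 5, 5, 120, 311]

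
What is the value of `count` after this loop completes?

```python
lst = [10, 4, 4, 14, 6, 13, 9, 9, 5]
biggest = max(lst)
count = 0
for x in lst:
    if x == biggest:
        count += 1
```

Count of max value 14 in [10, 4, 4, 14, 6, 13, 9, 9, 5]
`count` takes the values: 0 → 1

Answer: 1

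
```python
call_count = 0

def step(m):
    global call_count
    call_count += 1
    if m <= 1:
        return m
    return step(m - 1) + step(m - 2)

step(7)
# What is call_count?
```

Calls(m) = 1 + Calls(m-1) + Calls(m-2); Calls(0)=Calls(1)=1. For m=7 this gives 41.

Answer: 41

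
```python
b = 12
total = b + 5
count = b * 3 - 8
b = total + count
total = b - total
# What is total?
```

Trace:
`b = 12` → b = 12
`total = b + 5` → total = 17
`count = b * 3 - 8` → count = 28
`b = total + count` → b = 45
`total = b - total` → total = 28
So total = 28

Answer: 28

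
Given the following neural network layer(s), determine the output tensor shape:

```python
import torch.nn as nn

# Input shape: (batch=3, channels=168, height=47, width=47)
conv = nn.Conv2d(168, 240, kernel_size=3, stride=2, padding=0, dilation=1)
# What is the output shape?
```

Input: (3, 168, 47, 47) -> Output: (3, 240, 23, 23)

Answer: (3, 240, 23, 23)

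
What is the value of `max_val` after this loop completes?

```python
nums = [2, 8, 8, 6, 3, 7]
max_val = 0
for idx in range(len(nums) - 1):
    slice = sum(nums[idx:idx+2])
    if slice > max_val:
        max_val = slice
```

Max sum of 2-element window in [2, 8, 8, 6, 3, 7]
`max_val` takes the values: 0 → 10 → 16

Answer: 16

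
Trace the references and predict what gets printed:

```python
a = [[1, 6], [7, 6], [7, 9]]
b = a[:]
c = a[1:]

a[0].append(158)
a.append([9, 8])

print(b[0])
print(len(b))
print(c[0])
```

Key concept: slice with nested mutation.
Step by step:
`a = [[1, 6], [7, 6], [7, 9]]` → a = [[1, 6], [7, 6], [7, 9]]
`b = a[:]` → b = [[1, 6], [7, 6], [7, 9]]
`c = a[1:]` → c = [[7, 6], [7, 9]]
`a[0].append(158)` → a = [[1, 6, 158], [7, 6], [7, 9]]; b = [[1, 6, 158], [7, 6], [7, 9]]
`a.append([9, 8])` → a = [[1, 6, 158], [7, 6], [7, 9], [9, 8]]
`print(b[0])` → prints [1, 6, 158]
`print(len(b))` → prints 3
`print(c[0])` → prints [7, 6]

Answer:
[1, 6, 158]
3
[7, 6]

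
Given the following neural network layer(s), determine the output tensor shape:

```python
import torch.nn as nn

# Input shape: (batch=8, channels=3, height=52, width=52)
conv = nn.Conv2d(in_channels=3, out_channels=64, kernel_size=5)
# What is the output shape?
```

Input: (8, 3, 52, 52) -> Output: (8, 64, 48, 48)

Answer: (8, 64, 48, 48)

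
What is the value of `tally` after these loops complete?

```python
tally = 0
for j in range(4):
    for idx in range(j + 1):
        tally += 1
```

Triangle: 1 + 2 + ... + 4
`tally` takes the values: 0 → 1 → 2 → 3 → 4 → 5 → 6 → 7 → 8 → 9 → 10

Answer: 10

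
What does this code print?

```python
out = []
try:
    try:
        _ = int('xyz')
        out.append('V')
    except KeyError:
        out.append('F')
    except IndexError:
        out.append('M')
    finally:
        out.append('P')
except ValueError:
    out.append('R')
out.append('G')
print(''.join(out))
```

Execution trace: 'P' (finally) → 'R' (outer except ValueError) → 'G' (after the try/except). Output: PRG

Answer: PRG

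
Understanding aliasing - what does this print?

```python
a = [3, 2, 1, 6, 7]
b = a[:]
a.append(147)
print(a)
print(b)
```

Key concept: slice [:] creates copy.
Step by step:
`a = [3, 2, 1, 6, 7]` → a = [3, 2, 1, 6, 7]
`b = a[:]` → b = [3, 2, 1, 6, 7]
`a.append(147)` → a = [3, 2, 1, 6, 7, 147]
`print(a)` → prints [3, 2, 1, 6, 7, 147]
`print(b)` → prints [3, 2, 1, 6, 7]

Answer:
[3, 2, 1, 6, 7, 147]
[3, 2, 1, 6, 7]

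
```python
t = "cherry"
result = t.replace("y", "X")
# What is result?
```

Trace:
`t = "cherry"` → t = 'cherry'
`result = t.replace("y", "X")` → result = 'cherrX'
So result = 'cherrX'

Answer: 'cherrX'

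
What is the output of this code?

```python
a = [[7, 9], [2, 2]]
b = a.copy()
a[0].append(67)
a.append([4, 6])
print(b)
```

Key concept: shallow copy with nested lists.
Step by step:
`a = [[7, 9], [2, 2]]` → a = [[7, 9], [2, 2]]
`b = a.copy()` → b = [[7, 9], [2, 2]]
`a[0].append(67)` → a = [[7, 9, 67], [2, 2]]; b = [[7, 9, 67], [2, 2]]
`a.append([4, 6])` → a = [[7, 9, 67], [2, 2], [4, 6]]
`print(b)` → prints [[7, 9, 67], [2, 2]]

Answer: [[7, 9, 67], [2, 2]]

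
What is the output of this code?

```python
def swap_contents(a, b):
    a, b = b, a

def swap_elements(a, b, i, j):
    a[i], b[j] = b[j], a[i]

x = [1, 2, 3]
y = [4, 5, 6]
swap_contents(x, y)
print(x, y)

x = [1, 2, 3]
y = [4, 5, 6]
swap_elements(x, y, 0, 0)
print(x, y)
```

Key concept: parameter rebinding vs mutation.
Step by step:
`x = [1, 2, 3]` → x = [1, 2, 3]
`y = [4, 5, 6]` → y = [4, 5, 6]
`swap_contents(x, y)` → no visible change to tracked variables
`print(x, y)` → prints [1, 2, 3] [4, 5, 6]
`x = [1, 2, 3]` → x = [1, 2, 3]
`y = [4, 5, 6]` → y = [4, 5, 6]
`swap_elements(x, y, 0, 0)` → x = [4, 2, 3]; y = [1, 5, 6]
`print(x, y)` → prints [4, 2, 3] [1, 5, 6]

Answer:
[1, 2, 3] [4, 5, 6]
[4, 2, 3] [1, 5, 6]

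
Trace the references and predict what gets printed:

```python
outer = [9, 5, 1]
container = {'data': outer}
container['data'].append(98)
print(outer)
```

Key concept: dict holds reference to list.
Step by step:
`outer = [9, 5, 1]` → outer = [9, 5, 1]
`container = {'data': outer}` → container = {'data': [9, 5, 1]}
`container['data'].append(98)` → outer = [9, 5, 1, 98]; container = {'data': [9, 5, 1, 98]}
`print(outer)` → prints [9, 5, 1, 98]

Answer: [9, 5, 1, 98]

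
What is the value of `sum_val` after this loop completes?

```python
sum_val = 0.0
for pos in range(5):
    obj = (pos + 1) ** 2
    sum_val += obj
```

Sum of squared losses 1² + 2² + ... + 5²
`sum_val` takes the values: 0.0 → 1.0 → 5.0 → 14.0 → 30.0 → 55.0

Answer: 55.0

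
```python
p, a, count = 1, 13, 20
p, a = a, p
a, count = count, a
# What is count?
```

Trace:
`p, a, count = 1, 13, 20` → p = 1; a = 13; count = 20
`p, a = a, p` → p = 13; a = 1
`a, count = count, a` → a = 20; count = 1
So count = 1

Answer: 1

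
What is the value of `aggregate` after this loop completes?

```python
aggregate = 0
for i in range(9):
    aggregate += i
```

Sum of 0 to 8 = 36
`aggregate` takes the values: 0 → 1 → 3 → 6 → 10 → 15 → 21 → 28 → 36

Answer: 36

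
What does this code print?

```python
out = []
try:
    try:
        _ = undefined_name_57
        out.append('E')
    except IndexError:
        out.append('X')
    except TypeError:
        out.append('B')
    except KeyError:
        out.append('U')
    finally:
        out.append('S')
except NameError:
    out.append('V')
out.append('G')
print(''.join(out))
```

Execution trace: 'S' (finally) → 'V' (outer except NameError) → 'G' (after the try/except). Output: SVG

Answer: SVG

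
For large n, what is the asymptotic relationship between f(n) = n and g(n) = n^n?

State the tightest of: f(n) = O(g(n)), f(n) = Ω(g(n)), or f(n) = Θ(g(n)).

n vs n^n: f(n) = O(g(n)) but not Ω(g(n)) — n^n grows strictly faster than n.

Answer: f(n) = O(g(n)) but not Ω(g(n)) — n^n grows strictly faster than n.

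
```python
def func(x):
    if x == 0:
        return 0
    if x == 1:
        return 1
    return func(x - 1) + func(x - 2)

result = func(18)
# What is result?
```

Build up from base cases: func(0)=0, func(1)=1, func(2)=1, func(3)=2, func(4)=3, func(5)=5, func(6)=8, ..., func(18)=2584

Answer: 2584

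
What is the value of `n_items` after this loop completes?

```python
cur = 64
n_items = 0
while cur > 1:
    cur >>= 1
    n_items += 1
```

Count right shifts until 1
`n_items` takes the values: 0 → 1 → 2 → 3 → 4 → 5 → 6

Answer: 6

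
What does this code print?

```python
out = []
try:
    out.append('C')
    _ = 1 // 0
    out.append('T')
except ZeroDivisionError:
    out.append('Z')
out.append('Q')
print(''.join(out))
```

Execution trace: 'C' (try body) → 'Z' (except ZeroDivisionError) → 'Q' (after the try/except). Output: CZQ

Answer: CZQ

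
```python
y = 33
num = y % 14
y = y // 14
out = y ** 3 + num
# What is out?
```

Trace:
`y = 33` → y = 33
`num = y % 14` → num = 5
`y = y // 14` → y = 2
`out = y ** 3 + num` → out = 13
So out = 13

Answer: 13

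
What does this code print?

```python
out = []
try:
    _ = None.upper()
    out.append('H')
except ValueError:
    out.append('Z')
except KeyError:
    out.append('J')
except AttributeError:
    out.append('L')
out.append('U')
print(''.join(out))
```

Execution trace: 'L' (except AttributeError) → 'U' (after the try/except). Output: LU

Answer: LU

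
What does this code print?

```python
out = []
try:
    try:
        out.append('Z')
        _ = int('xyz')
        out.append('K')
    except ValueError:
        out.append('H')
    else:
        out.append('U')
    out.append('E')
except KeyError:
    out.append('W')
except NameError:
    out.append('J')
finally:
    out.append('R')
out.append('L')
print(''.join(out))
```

Execution trace: 'Z' (inner try body) → 'H' (inner except ValueError) → 'E' (try body, no exception) → 'R' (finally) → 'L' (after the try/except). Output: ZHERL

Answer: ZHERL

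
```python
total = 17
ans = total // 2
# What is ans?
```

Trace:
`total = 17` → total = 17
`ans = total // 2` → ans = 8
So ans = 8

Answer: 8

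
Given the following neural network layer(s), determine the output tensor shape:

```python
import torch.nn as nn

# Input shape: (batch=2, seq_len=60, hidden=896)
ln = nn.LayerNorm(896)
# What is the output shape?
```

Input: (2, 60, 896) -> Output: (2, 60, 896)

Answer: (2, 60, 896)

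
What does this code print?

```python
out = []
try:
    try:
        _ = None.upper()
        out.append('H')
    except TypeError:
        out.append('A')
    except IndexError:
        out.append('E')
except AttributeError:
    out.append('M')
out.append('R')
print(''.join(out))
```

Execution trace: 'M' (outer except AttributeError) → 'R' (after the try/except). Output: MR

Answer: MR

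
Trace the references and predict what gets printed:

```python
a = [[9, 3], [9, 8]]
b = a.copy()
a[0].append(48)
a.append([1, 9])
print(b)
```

Key concept: shallow copy with nested lists.
Step by step:
`a = [[9, 3], [9, 8]]` → a = [[9, 3], [9, 8]]
`b = a.copy()` → b = [[9, 3], [9, 8]]
`a[0].append(48)` → a = [[9, 3, 48], [9, 8]]; b = [[9, 3, 48], [9, 8]]
`a.append([1, 9])` → a = [[9, 3, 48], [9, 8], [1, 9]]
`print(b)` → prints [[9, 3, 48], [9, 8]]

Answer: [[9, 3, 48], [9, 8]]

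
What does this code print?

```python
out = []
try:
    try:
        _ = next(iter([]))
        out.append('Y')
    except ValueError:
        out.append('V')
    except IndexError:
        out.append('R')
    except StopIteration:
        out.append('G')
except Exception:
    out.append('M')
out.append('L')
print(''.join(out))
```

Execution trace: 'G' (inner except StopIteration) → 'L' (after the try/except). Output: GL

Answer: GL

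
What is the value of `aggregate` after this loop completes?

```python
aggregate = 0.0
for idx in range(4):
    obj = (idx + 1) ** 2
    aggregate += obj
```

Sum of squared losses 1² + 2² + ... + 4²
`aggregate` takes the values: 0.0 → 1.0 → 5.0 → 14.0 → 30.0

Answer: 30.0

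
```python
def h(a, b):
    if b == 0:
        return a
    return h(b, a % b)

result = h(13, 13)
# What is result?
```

h(13, 13) -> h(13, 0) -> 13

Answer: 13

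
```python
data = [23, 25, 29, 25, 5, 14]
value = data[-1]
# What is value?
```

Trace:
`data = [23, 25, 29, 25, 5, 14]` → data = [23, 25, 29, 25, 5, 14]
`value = data[-1]` → value = 14
So value = 14

Answer: 14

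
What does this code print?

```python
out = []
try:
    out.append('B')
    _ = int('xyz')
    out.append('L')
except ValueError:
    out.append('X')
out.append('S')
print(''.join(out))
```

Execution trace: 'B' (try body) → 'X' (except ValueError) → 'S' (after the try/except). Output: BXS

Answer: BXS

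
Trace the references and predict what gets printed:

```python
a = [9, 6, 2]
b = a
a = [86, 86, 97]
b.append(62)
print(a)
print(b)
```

Key concept: rebinding vs mutation: a is rebound to a new list, b still points at the original.
Step by step:
`a = [9, 6, 2]` → a = [9, 6, 2]
`b = a` → b = [9, 6, 2] (same object as a)
`a = [86, 86, 97]` → a = [86, 86, 97]
`b.append(62)` → b = [9, 6, 2, 62]
`print(a)` → prints [86, 86, 97]
`print(b)` → prints [9, 6, 2, 62]

Answer:
[86, 86, 97]
[9, 6, 2, 62]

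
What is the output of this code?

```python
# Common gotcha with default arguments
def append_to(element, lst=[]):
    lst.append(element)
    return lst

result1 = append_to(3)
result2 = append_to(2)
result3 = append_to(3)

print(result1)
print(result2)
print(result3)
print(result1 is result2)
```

Key concept: mutable default argument gotcha.
Step by step:
`result1 = append_to(3)` → result1 = [3]
`result2 = append_to(2)` → result1 = [3, 2] (same object as result2); result2 = [3, 2] (same object as result1)
`result3 = append_to(3)` → result1 = [3, 2, 3] (same object as result2, result3); result2 = [3, 2, 3] (same object as result1, result3); result3 = [3, 2, 3] (same object as result1, result2)
`print(result1)` → prints [3, 2, 3]
`print(result2)` → prints [3, 2, 3]
`print(result3)` → prints [3, 2, 3]
`print(result1 is result2)` → prints True

Answer:
[3, 2, 3]
[3, 2, 3]
[3, 2, 3]
True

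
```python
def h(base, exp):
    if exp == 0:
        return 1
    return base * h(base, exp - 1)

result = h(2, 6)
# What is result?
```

h(2, 6) = 2 * 2 * 2 * 2 * 2 * 2 = 64

Answer: 64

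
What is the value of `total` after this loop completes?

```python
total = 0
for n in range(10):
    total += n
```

Sum of 0 to 9 = 45
`total` takes the values: 0 → 1 → 3 → 6 → 10 → 15 → 21 → 28 → 36 → 45

Answer: 45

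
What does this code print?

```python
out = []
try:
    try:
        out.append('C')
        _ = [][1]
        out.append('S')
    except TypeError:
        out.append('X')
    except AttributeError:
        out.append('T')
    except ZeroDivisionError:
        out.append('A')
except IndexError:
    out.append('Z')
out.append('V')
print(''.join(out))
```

Execution trace: 'C' (inner try body) → 'Z' (outer except IndexError) → 'V' (after the try/except). Output: CZV

Answer: CZV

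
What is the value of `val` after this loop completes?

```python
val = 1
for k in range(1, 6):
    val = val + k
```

Start at 1, add 1 through 5
`val` takes the values: 1 → 2 → 4 → 7 → 11 → 16

Answer: 16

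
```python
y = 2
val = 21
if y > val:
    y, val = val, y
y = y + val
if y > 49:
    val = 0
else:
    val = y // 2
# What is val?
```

Trace:
`y = 2` → y = 2
`val = 21` → val = 21
`if y > val: ...` → y > val is False → no variable changes
`y = y + val` → y = 23
`if y > 49: ...` → y > 49 is False, take else branch → val = 11
So val = 11

Answer: 11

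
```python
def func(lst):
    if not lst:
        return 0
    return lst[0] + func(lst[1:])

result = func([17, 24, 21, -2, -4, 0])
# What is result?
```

17 + 24 + 21 + (-2) + (-4) + 0 + 0 = 56

Answer: 56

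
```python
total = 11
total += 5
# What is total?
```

Trace:
`total = 11` → total = 11
`total += 5` → total = 16
So total = 16

Answer: 16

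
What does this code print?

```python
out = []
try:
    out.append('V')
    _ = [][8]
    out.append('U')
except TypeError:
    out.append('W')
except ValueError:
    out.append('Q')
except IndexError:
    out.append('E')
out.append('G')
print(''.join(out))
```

Execution trace: 'V' (try body) → 'E' (except IndexError) → 'G' (after the try/except). Output: VEG

Answer: VEG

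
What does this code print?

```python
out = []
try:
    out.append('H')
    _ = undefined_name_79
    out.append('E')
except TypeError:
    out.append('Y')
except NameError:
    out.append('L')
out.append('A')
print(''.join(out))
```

Execution trace: 'H' (try body) → 'L' (except NameError) → 'A' (after the try/except). Output: HLA

Answer: HLA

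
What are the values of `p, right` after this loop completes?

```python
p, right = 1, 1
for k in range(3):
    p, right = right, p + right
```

Fibonacci: after 3 iterations
`p, right` takes the values: (1, 1) → (1, 2) → (2, 3) → (3, 5)

Answer: 3, 5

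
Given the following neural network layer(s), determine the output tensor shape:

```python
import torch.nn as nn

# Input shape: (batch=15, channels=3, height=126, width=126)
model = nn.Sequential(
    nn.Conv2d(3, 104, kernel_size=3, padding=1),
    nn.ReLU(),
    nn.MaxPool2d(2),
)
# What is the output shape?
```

Input: (15, 3, 126, 126) -> after Conv2d: (15, 104, 126, 126) -> after ReLU: (15, 104, 126, 126) -> Output: (15, 104, 63, 63)

Answer: (15, 104, 63, 63)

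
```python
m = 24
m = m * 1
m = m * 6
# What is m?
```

Trace:
`m = 24` → m = 24
`m = m * 1` → m = 24
`m = m * 6` → m = 144
So m = 144

Answer: 144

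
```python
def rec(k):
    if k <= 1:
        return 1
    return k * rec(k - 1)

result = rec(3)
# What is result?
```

rec(3) = 3 * 2 * 1 = 6

Answer: 6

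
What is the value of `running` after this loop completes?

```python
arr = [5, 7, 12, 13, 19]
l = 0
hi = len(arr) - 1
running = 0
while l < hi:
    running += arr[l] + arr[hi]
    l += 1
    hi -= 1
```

Sum of pairs from ends
`running` takes the values: 0 → 24 → 44

Answer: 44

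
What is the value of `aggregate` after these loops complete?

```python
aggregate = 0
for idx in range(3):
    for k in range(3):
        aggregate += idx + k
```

Sum of all idx+k for idx,k in 3x3
`aggregate` takes the values: 0 → 1 → 3 → 4 → 6 → 9 → 11 → 14 → 18

Answer: 18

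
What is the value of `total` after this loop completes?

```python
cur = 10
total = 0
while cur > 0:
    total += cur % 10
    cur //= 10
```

Sum digits of 10
`total` takes the values: 0 → 1

Answer: 1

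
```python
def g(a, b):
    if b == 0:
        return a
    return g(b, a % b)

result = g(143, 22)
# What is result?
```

g(143, 22) -> g(22, 11) -> g(11, 0) -> 11

Answer: 11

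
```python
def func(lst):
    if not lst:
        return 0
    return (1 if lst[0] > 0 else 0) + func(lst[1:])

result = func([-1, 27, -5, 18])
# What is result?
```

Count of positive elements in [-1, 27, -5, 18] = 2

Answer: 2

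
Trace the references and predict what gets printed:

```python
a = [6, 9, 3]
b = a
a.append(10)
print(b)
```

Key concept: basic list aliasing.
Step by step:
`a = [6, 9, 3]` → a = [6, 9, 3]
`b = a` → b = [6, 9, 3] (same object as a)
`a.append(10)` → a = [6, 9, 3, 10] (same object as b); b = [6, 9, 3, 10] (same object as a)
`print(b)` → prints [6, 9, 3, 10]

Answer: [6, 9, 3, 10]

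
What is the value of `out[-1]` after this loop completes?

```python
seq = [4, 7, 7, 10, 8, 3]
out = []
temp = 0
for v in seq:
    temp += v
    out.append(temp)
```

Cumulative sum ends at 39
`out` takes the values: [] → [4] → [4, 11] → [4, 11, 18] → [4, 11, 18, 28] → [4, 11, 18, 28, 36] → [4, 11, 18, 28, 36, 39]
So `out[-1]` = 39

Answer: 39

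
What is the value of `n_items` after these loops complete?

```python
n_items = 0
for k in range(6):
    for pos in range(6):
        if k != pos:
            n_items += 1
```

6² - 6 (exclude diagonal)
`n_items` takes the values: 0 → 1 → 2 → 3 → 4 → 5 → 6 → 7 → 8 → 9 → 10 → 11 → 12 → 13 → 14 → 15 → 16 → 17 → 18 → 19 → 20 → 21 → 22 → 23 → 24 → 25 → 26 → 27 → 28 → 29 → 30

Answer: 30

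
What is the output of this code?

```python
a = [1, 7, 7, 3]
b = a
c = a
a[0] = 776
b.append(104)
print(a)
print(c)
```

Key concept: multiple aliases.
Step by step:
`a = [1, 7, 7, 3]` → a = [1, 7, 7, 3]
`b = a` → b = [1, 7, 7, 3] (same object as a)
`c = a` → c = [1, 7, 7, 3] (same object as a, b)
`a[0] = 776` → a = [776, 7, 7, 3] (same object as b, c); b = [776, 7, 7, 3] (same object as a, c); c = [776, 7, 7, 3] (same object as a, b)
`b.append(104)` → a = [776, 7, 7, 3, 104] (same object as b, c); b = [776, 7, 7, 3, 104] (same object as a, c); c = [776, 7, 7, 3, 104] (same object as a, b)
`print(a)` → prints [776, 7, 7, 3, 104]
`print(c)` → prints [776, 7, 7, 3, 104]

Answer:
[776, 7, 7, 3, 104]
[776, 7, 7, 3, 104]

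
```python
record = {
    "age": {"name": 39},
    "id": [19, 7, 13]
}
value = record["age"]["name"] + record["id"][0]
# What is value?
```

Trace:
`record = { ...` → record = {'age': {'name': 39}, 'id': [19, 7, 13]}
`value = record["age"]["name"] + record["id"][0]` → value = 58
So value = 58

Answer: 58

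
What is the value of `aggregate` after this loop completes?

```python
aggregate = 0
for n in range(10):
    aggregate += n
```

Sum of 0 to 9 = 45
`aggregate` takes the values: 0 → 1 → 3 → 6 → 10 → 15 → 21 → 28 → 36 → 45

Answer: 45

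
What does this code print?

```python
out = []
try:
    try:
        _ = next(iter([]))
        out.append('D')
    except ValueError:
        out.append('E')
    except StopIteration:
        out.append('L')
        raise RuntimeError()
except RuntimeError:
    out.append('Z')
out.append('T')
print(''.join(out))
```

Execution trace: 'L' (inner except StopIteration) → 'Z' (outer except RuntimeError) → 'T' (after the try/except). Output: LZT

Answer: LZT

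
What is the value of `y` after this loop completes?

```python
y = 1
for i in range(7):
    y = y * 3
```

Multiply by 3, 7 times: 1 * 3^7 = 2187
`y` takes the values: 1 → 3 → 9 → 27 → 81 → 243 → 729 → 2187

Answer: 2187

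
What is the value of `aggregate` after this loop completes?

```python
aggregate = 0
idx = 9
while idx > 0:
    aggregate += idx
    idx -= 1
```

Sum 9 down to 1
`aggregate` takes the values: 0 → 9 → 17 → 24 → 30 → 35 → 39 → 42 → 44 → 45

Answer: 45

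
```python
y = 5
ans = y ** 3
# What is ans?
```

Trace:
`y = 5` → y = 5
`ans = y ** 3` → ans = 125
So ans = 125

Answer: 125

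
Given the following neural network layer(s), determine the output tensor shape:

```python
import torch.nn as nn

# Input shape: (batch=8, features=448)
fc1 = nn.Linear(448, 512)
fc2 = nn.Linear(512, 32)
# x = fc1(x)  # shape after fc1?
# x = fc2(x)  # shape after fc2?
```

Input: (8, 448) -> after fc1: (8, 512) -> Output: (8, 32)

Answer: (8, 32)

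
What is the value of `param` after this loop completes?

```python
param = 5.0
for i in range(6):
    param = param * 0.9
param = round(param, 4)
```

Exponential decay: 5.0 * 0.9^6
`param` takes the values: 5.0 → 4.5 → 4.05 → 3.645 → 3.2805 → 2.95245 → 2.657205 → 2.6572

Answer: 2.6572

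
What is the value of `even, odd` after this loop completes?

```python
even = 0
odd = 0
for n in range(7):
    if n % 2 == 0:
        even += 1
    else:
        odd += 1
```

Count evens and odds in range(7)
`even, odd` takes the values: (0, 0) → (1, 0) → (1, 1) → (2, 1) → (2, 2) → (3, 2) → (3, 3) → (4, 3)

Answer: 4, 3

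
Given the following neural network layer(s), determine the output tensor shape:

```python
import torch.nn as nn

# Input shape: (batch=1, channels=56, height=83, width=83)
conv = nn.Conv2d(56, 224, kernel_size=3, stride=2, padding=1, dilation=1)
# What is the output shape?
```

Input: (1, 56, 83, 83) -> Output: (1, 224, 42, 42)

Answer: (1, 224, 42, 42)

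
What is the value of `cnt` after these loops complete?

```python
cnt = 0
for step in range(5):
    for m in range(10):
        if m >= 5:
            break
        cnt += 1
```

Inner breaks at 5, outer runs 5 times
`cnt` takes the values: 0 → 1 → 2 → 3 → 4 → 5 → 6 → 7 → 8 → 9 → 10 → 11 → 12 → 13 → 14 → 15 → 16 → 17 → 18 → 19 → 20 → 21 → 22 → 23 → 24 → 25

Answer: 25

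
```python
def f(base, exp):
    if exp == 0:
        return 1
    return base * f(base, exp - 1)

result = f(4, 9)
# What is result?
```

f(4, 9) = 4 * 4 * 4 * 4 * 4 * 4 * 4 * 4 * 4 = 262144

Answer: 262144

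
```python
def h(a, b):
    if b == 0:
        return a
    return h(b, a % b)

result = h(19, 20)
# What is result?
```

h(19, 20) -> h(20, 19) -> h(19, 1) -> h(1, 0) -> 1

Answer: 1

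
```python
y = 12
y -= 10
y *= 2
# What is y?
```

Trace:
`y = 12` → y = 12
`y -= 10` → y = 2
`y *= 2` → y = 4
So y = 4

Answer: 4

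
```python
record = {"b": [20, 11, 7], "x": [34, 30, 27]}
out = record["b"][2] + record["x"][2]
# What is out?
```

Trace:
`record = {"b": [20, 11, 7], "x": [34, 30, 27]}` → record = {'b': [20, 11, 7], 'x': [34, 30, 27]}
`out = record["b"][2] + record["x"][2]` → out = 34
So out = 34

Answer: 34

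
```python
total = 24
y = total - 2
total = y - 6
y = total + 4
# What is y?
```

Trace:
`total = 24` → total = 24
`y = total - 2` → y = 22
`total = y - 6` → total = 16
`y = total + 4` → y = 20
So y = 20

Answer: 20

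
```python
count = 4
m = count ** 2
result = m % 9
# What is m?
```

Trace:
`count = 4` → count = 4
`m = count ** 2` → m = 16
`result = m % 9` → result = 7
So m = 16

Answer: 16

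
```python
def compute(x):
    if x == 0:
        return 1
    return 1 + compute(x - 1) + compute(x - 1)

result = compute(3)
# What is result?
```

compute(x) = 1 + 2·compute(x-1), compute(0)=1. Closed form: (1+1)·2^3 - 1 = 15.

Answer: 15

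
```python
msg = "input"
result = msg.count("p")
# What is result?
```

Trace:
`msg = "input"` → msg = 'input'
`result = msg.count("p")` → result = 1
So result = 1

Answer: 1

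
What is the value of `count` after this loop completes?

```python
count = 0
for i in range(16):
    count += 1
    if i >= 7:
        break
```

Loop breaks when i reaches 7, count is 8
`count` takes the values: 0 → 1 → 2 → 3 → 4 → 5 → 6 → 7 → 8

Answer: 8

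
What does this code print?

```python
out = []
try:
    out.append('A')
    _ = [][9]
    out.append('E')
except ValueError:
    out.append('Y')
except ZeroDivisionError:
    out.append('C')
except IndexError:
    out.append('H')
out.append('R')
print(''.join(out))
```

Execution trace: 'A' (try body) → 'H' (except IndexError) → 'R' (after the try/except). Output: AHR

Answer: AHR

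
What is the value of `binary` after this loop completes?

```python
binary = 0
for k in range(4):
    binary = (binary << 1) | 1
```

Build 4 consecutive 1-bits: 0b1111
`binary` takes the values: 0 → 1 → 3 → 7 → 15

Answer: 15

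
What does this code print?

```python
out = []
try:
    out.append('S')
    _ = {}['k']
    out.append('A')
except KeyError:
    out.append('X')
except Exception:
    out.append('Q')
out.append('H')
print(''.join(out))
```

Execution trace: 'S' (try body) → 'X' (except KeyError) → 'H' (after the try/except). Output: SXH

Answer: SXH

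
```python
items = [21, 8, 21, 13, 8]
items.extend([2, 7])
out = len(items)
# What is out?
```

Trace:
`items = [21, 8, 21, 13, 8]` → items = [21, 8, 21, 13, 8]
`items.extend([2, 7])` → items = [21, 8, 21, 13, 8, 2, 7]
`out = len(items)` → out = 7
So out = 7

Answer: 7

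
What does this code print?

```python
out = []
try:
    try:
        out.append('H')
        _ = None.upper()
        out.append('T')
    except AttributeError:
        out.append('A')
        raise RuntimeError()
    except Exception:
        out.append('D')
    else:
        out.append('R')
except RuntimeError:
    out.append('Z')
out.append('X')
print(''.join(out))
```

Execution trace: 'H' (inner try body) → 'A' (inner except AttributeError) → 'Z' (outer except RuntimeError) → 'X' (after the try/except). Output: HAZX

Answer: HAZX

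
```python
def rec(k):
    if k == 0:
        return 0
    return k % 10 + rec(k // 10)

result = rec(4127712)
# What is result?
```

Sum of digits of 4127712: 2 + 1 + 7 + 7 + 2 + 1 + 4 = 24

Answer: 24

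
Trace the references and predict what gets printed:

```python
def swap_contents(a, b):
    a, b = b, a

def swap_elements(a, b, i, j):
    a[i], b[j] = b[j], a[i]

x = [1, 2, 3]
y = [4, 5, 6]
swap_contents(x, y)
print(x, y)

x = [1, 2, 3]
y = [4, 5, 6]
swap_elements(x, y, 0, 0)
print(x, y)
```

Key concept: parameter rebinding vs mutation.
Step by step:
`x = [1, 2, 3]` → x = [1, 2, 3]
`y = [4, 5, 6]` → y = [4, 5, 6]
`swap_contents(x, y)` → no visible change to tracked variables
`print(x, y)` → prints [1, 2, 3] [4, 5, 6]
`x = [1, 2, 3]` → x = [1, 2, 3]
`y = [4, 5, 6]` → y = [4, 5, 6]
`swap_elements(x, y, 0, 0)` → x = [4, 2, 3]; y = [1, 5, 6]
`print(x, y)` → prints [4, 2, 3] [1, 5, 6]

Answer:
[1, 2, 3] [4, 5, 6]
[4, 2, 3] [1, 5, 6]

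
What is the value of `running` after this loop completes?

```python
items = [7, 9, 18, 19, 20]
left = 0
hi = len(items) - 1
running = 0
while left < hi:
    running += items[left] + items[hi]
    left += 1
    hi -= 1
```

Sum of pairs from ends
`running` takes the values: 0 → 27 → 55

Answer: 55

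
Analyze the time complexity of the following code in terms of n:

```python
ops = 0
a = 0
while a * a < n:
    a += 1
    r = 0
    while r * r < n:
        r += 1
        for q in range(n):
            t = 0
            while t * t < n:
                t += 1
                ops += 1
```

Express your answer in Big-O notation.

Each loop level contributes: √n × √n × n × √n. Multiplying the contributions gives O(n^2√n).

Answer: O(n^2√n)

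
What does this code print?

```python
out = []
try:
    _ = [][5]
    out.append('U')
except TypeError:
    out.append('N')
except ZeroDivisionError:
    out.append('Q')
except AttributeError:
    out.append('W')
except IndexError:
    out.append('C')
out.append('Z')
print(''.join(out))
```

Execution trace: 'C' (except IndexError) → 'Z' (after the try/except). Output: CZ

Answer: CZ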